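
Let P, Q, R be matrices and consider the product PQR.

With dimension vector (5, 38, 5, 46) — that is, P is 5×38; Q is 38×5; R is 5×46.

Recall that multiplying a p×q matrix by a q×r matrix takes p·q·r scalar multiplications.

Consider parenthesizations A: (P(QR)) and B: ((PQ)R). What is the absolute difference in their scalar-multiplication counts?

15380

Order A = (P(QR)): (QR): 38×5 by 5×46 → 38×46, cost 38·5·46 = 8740; (P(QR)): 5×38 by 38×46 → 5×46, cost 5·38·46 = 8740; cumulative 17480. Total 17480.
Order B = ((PQ)R): (PQ): 5×38 by 38×5 → 5×5, cost 5·38·5 = 950; ((PQ)R): 5×5 by 5×46 → 5×46, cost 5·5·46 = 1150; cumulative 2100. Total 2100.
Difference: |17480 − 2100| = 15380.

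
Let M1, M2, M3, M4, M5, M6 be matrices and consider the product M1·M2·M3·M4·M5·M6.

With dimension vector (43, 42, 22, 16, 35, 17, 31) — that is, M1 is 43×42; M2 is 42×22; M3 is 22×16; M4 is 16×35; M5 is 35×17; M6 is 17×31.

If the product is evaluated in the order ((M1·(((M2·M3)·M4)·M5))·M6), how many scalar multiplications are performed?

116657

(M2·M3): 42×22 by 22×16 → 42×16, cost 42·22·16 = 14784
((M2·M3)·M4): 42×16 by 16×35 → 42×35, cost 42·16·35 = 23520; cumulative 38304
(((M2·M3)·M4)·M5): 42×35 by 35×17 → 42×17, cost 42·35·17 = 24990; cumulative 63294
(M1·(((M2·M3)·M4)·M5)): 43×42 by 42×17 → 43×17, cost 43·42·17 = 30702; cumulative 93996
((M1·(((M2·M3)·M4)·M5))·M6): 43×17 by 17×31 → 43×31, cost 43·17·31 = 22661; cumulative 116657
Total: 116657 scalar multiplications.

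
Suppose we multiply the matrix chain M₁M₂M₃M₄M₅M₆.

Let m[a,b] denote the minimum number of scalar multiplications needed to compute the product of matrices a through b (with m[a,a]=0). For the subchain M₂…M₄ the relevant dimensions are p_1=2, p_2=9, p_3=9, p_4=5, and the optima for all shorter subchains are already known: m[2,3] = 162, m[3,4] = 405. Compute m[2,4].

252

m[2,4] = min over k∈[2,3] of m[2,k]+m[k+1,4]+p_{1}·p_k·p_{4}.
k=2: 0 + 405 + 2·9·5 = 495; k=3: 162 + 0 + 2·9·5 = 252.
Minimum: 252 at k=3.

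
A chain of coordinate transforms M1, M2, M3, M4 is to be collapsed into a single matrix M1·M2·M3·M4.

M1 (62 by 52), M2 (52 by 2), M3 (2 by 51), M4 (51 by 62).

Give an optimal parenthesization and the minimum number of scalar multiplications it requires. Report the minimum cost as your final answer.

Adjacent pairs: M1M2 = 62·52·2 = 6448; M2M3 = 52·2·51 = 5304; M3M4 = 2·51·62 = 6324.
Length 3: M1..M3: k=1: 0+5304+62·52·51=169728; k=2: 6448+0+62·2·51=12772 → min 12772 | M2..M4: k=2: 0+6324+52·2·62=12772; k=3: 5304+0+52·51·62=169728 → min 12772.
Length 4: M1..M4: k=1: 0+12772+62·52·62=212660; k=2: 6448+6324+62·2·62=20460; k=3: 12772+0+62·51·62=208816 → min 20460.
Optimal parenthesization: ((M1·M2)·(M3·M4)) with cost 20460.

20460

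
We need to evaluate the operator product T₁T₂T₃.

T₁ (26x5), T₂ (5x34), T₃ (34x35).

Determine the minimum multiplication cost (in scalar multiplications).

Order (T₁(T₂T₃)): (T₂T₃): 5×34 by 34×35 → 5×35, cost 5·34·35 = 5950; (T₁(T₂T₃)): 26×5 by 5×35 → 26×35, cost 26·5·35 = 4550; cumulative 10500. Total 10500.
Order ((T₁T₂)T₃): (T₁T₂): 26×5 by 5×34 → 26×34, cost 26·5·34 = 4420; ((T₁T₂)T₃): 26×34 by 34×35 → 26×35, cost 26·34·35 = 30940; cumulative 35360. Total 35360.
Minimum: 10500.

10500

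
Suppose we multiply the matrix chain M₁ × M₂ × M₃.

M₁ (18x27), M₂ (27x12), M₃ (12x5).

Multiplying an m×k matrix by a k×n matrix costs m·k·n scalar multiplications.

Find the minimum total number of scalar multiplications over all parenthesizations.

Order (M₁ × (M₂ × M₃)): (M₂ × M₃): 27×12 by 12×5 → 27×5, cost 27·12·5 = 1620; (M₁ × (M₂ × M₃)): 18×27 by 27×5 → 18×5, cost 18·27·5 = 2430; cumulative 4050. Total 4050.
Order ((M₁ × M₂) × M₃): (M₁ × M₂): 18×27 by 27×12 → 18×12, cost 18·27·12 = 5832; ((M₁ × M₂) × M₃): 18×12 by 12×5 → 18×5, cost 18·12·5 = 1080; cumulative 6912. Total 6912.
Minimum: 4050.

4050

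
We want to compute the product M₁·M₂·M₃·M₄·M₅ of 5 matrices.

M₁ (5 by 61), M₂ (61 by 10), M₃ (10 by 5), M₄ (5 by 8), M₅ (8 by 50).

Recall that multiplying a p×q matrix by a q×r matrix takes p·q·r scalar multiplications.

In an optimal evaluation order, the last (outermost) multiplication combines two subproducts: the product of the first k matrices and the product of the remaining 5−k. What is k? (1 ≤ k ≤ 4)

Adjacent pairs: M₁M₂ = 5·61·10 = 3050; M₂M₃ = 61·10·5 = 3050; M₃M₄ = 10·5·8 = 400; M₄M₅ = 5·8·50 = 2000.
Length 3: M₁..M₃: k=1: 0+3050+5·61·5=4575; k=2: 3050+0+5·10·5=3300 → min 3300 | M₂..M₄: k=2: 0+400+61·10·8=5280; k=3: 3050+0+61·5·8=5490 → min 5280 | M₃..M₅: k=3: 0+2000+10·5·50=4500; k=4: 400+0+10·8·50=4400 → min 4400.
Length 4: M₁..M₄: k=1: 0+5280+5·61·8=7720; k=2: 3050+400+5·10·8=3850; k=3: 3300+0+5·5·8=3500 → min 3500 | M₂..M₅: k=2: 0+4400+61·10·50=34900; k=3: 3050+2000+61·5·50=20300; k=4: 5280+0+61·8·50=29680 → min 20300.
Top-level splits: k=1: (M₁..M₁)·(M₂..M₅) → 0+20300+5·61·50 = 35550; k=2: (M₁..M₂)·(M₃..M₅) → 3050+4400+5·10·50 = 9950; k=3: (M₁..M₃)·(M₄..M₅) → 3300+2000+5·5·50 = 6550; k=4: (M₁..M₄)·(M₅..M₅) → 3500+0+5·8·50 = 5500.
Best split is after M₄, i.e. k = 4.

4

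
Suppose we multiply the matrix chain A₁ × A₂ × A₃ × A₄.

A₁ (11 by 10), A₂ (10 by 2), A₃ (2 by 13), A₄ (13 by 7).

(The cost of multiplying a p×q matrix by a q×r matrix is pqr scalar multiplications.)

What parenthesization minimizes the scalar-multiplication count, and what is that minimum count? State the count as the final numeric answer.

556

Adjacent pairs: A₁A₂ = 11·10·2 = 220; A₂A₃ = 10·2·13 = 260; A₃A₄ = 2·13·7 = 182.
Length 3: A₁..A₃: k=1: 0+260+11·10·13=1690; k=2: 220+0+11·2·13=506 → min 506 | A₂..A₄: k=2: 0+182+10·2·7=322; k=3: 260+0+10·13·7=1170 → min 322.
Length 4: A₁..A₄: k=1: 0+322+11·10·7=1092; k=2: 220+182+11·2·7=556; k=3: 506+0+11·13·7=1507 → min 556.
Optimal parenthesization: ((A₁ × A₂) × (A₃ × A₄)) with cost 556.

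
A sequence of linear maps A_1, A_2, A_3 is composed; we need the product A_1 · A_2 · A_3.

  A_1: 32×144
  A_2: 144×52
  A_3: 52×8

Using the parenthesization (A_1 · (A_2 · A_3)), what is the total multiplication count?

96768

(A_2 · A_3): 144×52 by 52×8 → 144×8, cost 144·52·8 = 59904
(A_1 · (A_2 · A_3)): 32×144 by 144×8 → 32×8, cost 32·144·8 = 36864; cumulative 96768
Total: 96768 scalar multiplications.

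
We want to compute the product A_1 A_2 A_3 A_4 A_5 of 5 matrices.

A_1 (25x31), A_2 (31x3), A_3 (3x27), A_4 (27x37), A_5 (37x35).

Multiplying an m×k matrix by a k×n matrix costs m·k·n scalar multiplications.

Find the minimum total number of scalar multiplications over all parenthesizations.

Adjacent pairs: A_1A_2 = 25·31·3 = 2325; A_2A_3 = 31·3·27 = 2511; A_3A_4 = 3·27·37 = 2997; A_4A_5 = 27·37·35 = 34965.
Length 3: A_1..A_3: k=1: 0+2511+25·31·27=23436; k=2: 2325+0+25·3·27=4350 → min 4350 | A_2..A_4: k=2: 0+2997+31·3·37=6438; k=3: 2511+0+31·27·37=33480 → min 6438 | A_3..A_5: k=3: 0+34965+3·27·35=37800; k=4: 2997+0+3·37·35=6882 → min 6882.
Length 4: A_1..A_4: k=1: 0+6438+25·31·37=35113; k=2: 2325+2997+25·3·37=8097; k=3: 4350+0+25·27·37=29325 → min 8097 | A_2..A_5: k=2: 0+6882+31·3·35=10137; k=3: 2511+34965+31·27·35=66771; k=4: 6438+0+31·37·35=46583 → min 10137.
Length 5: A_1..A_5: k=1: 0+10137+25·31·35=37262; k=2: 2325+6882+25·3·35=11832; k=3: 4350+34965+25·27·35=62940; k=4: 8097+0+25·37·35=40472 → min 11832.
Optimal order: ((A_1 A_2) ((A_3 A_4) A_5)) with cost 11832.

11832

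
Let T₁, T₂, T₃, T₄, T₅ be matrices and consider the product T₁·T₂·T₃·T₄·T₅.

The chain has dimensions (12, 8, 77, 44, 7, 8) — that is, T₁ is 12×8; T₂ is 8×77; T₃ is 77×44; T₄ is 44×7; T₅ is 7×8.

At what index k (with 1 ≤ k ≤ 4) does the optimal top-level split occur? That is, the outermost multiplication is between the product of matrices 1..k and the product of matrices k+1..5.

Adjacent pairs: T₁T₂ = 12·8·77 = 7392; T₂T₃ = 8·77·44 = 27104; T₃T₄ = 77·44·7 = 23716; T₄T₅ = 44·7·8 = 2464.
Length 3: T₁..T₃: k=1: 0+27104+12·8·44=31328; k=2: 7392+0+12·77·44=48048 → min 31328 | T₂..T₄: k=2: 0+23716+8·77·7=28028; k=3: 27104+0+8·44·7=29568 → min 28028 | T₃..T₅: k=3: 0+2464+77·44·8=29568; k=4: 23716+0+77·7·8=28028 → min 28028.
Length 4: T₁..T₄: k=1: 0+28028+12·8·7=28700; k=2: 7392+23716+12·77·7=37576; k=3: 31328+0+12·44·7=35024 → min 28700 | T₂..T₅: k=2: 0+28028+8·77·8=32956; k=3: 27104+2464+8·44·8=32384; k=4: 28028+0+8·7·8=28476 → min 28476.
Top-level splits: k=1: (T₁..T₁)·(T₂..T₅) → 0+28476+12·8·8 = 29244; k=2: (T₁..T₂)·(T₃..T₅) → 7392+28028+12·77·8 = 42812; k=3: (T₁..T₃)·(T₄..T₅) → 31328+2464+12·44·8 = 38016; k=4: (T₁..T₄)·(T₅..T₅) → 28700+0+12·7·8 = 29372.
Best split is after T₁, i.e. k = 1.

1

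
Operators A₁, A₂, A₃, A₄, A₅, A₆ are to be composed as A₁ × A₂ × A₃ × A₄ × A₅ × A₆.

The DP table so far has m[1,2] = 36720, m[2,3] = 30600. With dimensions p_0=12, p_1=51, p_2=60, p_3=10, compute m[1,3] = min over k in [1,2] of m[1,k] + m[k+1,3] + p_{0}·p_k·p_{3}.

m[1,3] = min over k∈[1,2] of m[1,k]+m[k+1,3]+p_{0}·p_k·p_{3}.
k=1: 0 + 30600 + 12·51·10 = 36720; k=2: 36720 + 0 + 12·60·10 = 43920.
Minimum: 36720 at k=1.

36720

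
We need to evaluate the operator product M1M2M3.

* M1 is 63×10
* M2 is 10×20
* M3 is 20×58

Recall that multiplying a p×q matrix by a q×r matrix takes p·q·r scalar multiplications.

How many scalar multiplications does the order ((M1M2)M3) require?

(M1M2): 63×10 by 10×20 → 63×20, cost 63·10·20 = 12600
((M1M2)M3): 63×20 by 20×58 → 63×58, cost 63·20·58 = 73080; cumulative 85680
Total: 85680 scalar multiplications.

85680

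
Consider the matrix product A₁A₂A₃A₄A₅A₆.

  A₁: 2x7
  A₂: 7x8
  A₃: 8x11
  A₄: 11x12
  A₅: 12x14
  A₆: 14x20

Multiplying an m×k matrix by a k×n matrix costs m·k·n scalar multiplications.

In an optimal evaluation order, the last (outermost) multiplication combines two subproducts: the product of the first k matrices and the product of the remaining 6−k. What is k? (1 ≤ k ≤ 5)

5

Adjacent pairs: A₁A₂ = 2·7·8 = 112; A₂A₃ = 7·8·11 = 616; A₃A₄ = 8·11·12 = 1056; A₄A₅ = 11·12·14 = 1848; A₅A₆ = 12·14·20 = 3360.
Length 3: A₁..A₃: k=1: 0+616+2·7·11=770; k=2: 112+0+2·8·11=288 → min 288 | A₂..A₄: k=2: 0+1056+7·8·12=1728; k=3: 616+0+7·11·12=1540 → min 1540 | A₃..A₅: k=3: 0+1848+8·11·14=3080; k=4: 1056+0+8·12·14=2400 → min 2400 | A₄..A₆: k=4: 0+3360+11·12·20=6000; k=5: 1848+0+11·14·20=4928 → min 4928.
Length 4: A₁..A₄: k=1: 0+1540+2·7·12=1708; k=2: 112+1056+2·8·12=1360; k=3: 288+0+2·11·12=552 → min 552 | A₂..A₅: k=2: 0+2400+7·8·14=3184; k=3: 616+1848+7·11·14=3542; k=4: 1540+0+7·12·14=2716 → min 2716 | A₃..A₆: k=3: 0+4928+8·11·20=6688; k=4: 1056+3360+8·12·20=6336; k=5: 2400+0+8·14·20=4640 → min 4640.
Length 5: A₁..A₅: k=1: 0+2716+2·7·14=2912; k=2: 112+2400+2·8·14=2736; k=3: 288+1848+2·11·14=2444; k=4: 552+0+2·12·14=888 → min 888 | A₂..A₆: k=2: 0+4640+7·8·20=5760; k=3: 616+4928+7·11·20=7084; k=4: 1540+3360+7·12·20=6580; k=5: 2716+0+7·14·20=4676 → min 4676.
Top-level splits: k=1: (A₁..A₁)·(A₂..A₆) → 0+4676+2·7·20 = 4956; k=2: (A₁..A₂)·(A₃..A₆) → 112+4640+2·8·20 = 5072; k=3: (A₁..A₃)·(A₄..A₆) → 288+4928+2·11·20 = 5656; k=4: (A₁..A₄)·(A₅..A₆) → 552+3360+2·12·20 = 4392; k=5: (A₁..A₅)·(A₆..A₆) → 888+0+2·14·20 = 1448.
Best split is after A₅, i.e. k = 5.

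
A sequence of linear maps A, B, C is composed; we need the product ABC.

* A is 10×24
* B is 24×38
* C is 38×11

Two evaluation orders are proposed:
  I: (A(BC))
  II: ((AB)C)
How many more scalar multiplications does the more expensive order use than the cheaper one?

Order I = (A(BC)): (BC): 24×38 by 38×11 → 24×11, cost 24·38·11 = 10032; (A(BC)): 10×24 by 24×11 → 10×11, cost 10·24·11 = 2640; cumulative 12672. Total 12672.
Order II = ((AB)C): (AB): 10×24 by 24×38 → 10×38, cost 10·24·38 = 9120; ((AB)C): 10×38 by 38×11 → 10×11, cost 10·38·11 = 4180; cumulative 13300. Total 13300.
Difference: |12672 − 13300| = 628.

628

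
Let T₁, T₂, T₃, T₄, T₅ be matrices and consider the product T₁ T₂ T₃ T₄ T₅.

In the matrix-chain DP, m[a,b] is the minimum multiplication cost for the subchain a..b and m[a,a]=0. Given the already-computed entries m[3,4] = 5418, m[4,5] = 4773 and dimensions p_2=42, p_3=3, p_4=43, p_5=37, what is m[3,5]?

9435

m[3,5] = min over k∈[3,4] of m[3,k]+m[k+1,5]+p_{2}·p_k·p_{5}.
k=3: 0 + 4773 + 42·3·37 = 9435; k=4: 5418 + 0 + 42·43·37 = 72240.
Minimum: 9435 at k=3.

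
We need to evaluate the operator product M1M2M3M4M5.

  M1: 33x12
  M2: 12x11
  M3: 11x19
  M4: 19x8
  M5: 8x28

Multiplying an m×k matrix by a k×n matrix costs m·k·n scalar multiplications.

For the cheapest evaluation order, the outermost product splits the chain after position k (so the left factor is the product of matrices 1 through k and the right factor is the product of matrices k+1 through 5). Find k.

Adjacent pairs: M1M2 = 33·12·11 = 4356; M2M3 = 12·11·19 = 2508; M3M4 = 11·19·8 = 1672; M4M5 = 19·8·28 = 4256.
Length 3: M1..M3: k=1: 0+2508+33·12·19=10032; k=2: 4356+0+33·11·19=11253 → min 10032 | M2..M4: k=2: 0+1672+12·11·8=2728; k=3: 2508+0+12·19·8=4332 → min 2728 | M3..M5: k=3: 0+4256+11·19·28=10108; k=4: 1672+0+11·8·28=4136 → min 4136.
Length 4: M1..M4: k=1: 0+2728+33·12·8=5896; k=2: 4356+1672+33·11·8=8932; k=3: 10032+0+33·19·8=15048 → min 5896 | M2..M5: k=2: 0+4136+12·11·28=7832; k=3: 2508+4256+12·19·28=13148; k=4: 2728+0+12·8·28=5416 → min 5416.
Top-level splits: k=1: (M1..M1)·(M2..M5) → 0+5416+33·12·28 = 16504; k=2: (M1..M2)·(M3..M5) → 4356+4136+33·11·28 = 18656; k=3: (M1..M3)·(M4..M5) → 10032+4256+33·19·28 = 31844; k=4: (M1..M4)·(M5..M5) → 5896+0+33·8·28 = 13288.
Best split is after M4, i.e. k = 4.

4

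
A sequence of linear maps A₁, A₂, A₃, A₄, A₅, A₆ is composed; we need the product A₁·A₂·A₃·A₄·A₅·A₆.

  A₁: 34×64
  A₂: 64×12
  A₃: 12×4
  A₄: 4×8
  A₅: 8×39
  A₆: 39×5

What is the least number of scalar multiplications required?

14176

Adjacent pairs: A₁A₂ = 34·64·12 = 26112; A₂A₃ = 64·12·4 = 3072; A₃A₄ = 12·4·8 = 384; A₄A₅ = 4·8·39 = 1248; A₅A₆ = 8·39·5 = 1560.
Length 3: A₁..A₃: k=1: 0+3072+34·64·4=11776; k=2: 26112+0+34·12·4=27744 → min 11776 | A₂..A₄: k=2: 0+384+64·12·8=6528; k=3: 3072+0+64·4·8=5120 → min 5120 | A₃..A₅: k=3: 0+1248+12·4·39=3120; k=4: 384+0+12·8·39=4128 → min 3120 | A₄..A₆: k=4: 0+1560+4·8·5=1720; k=5: 1248+0+4·39·5=2028 → min 1720.
Length 4: A₁..A₄: k=1: 0+5120+34·64·8=22528; k=2: 26112+384+34·12·8=29760; k=3: 11776+0+34·4·8=12864 → min 12864 | A₂..A₅: k=2: 0+3120+64·12·39=33072; k=3: 3072+1248+64·4·39=14304; k=4: 5120+0+64·8·39=25088 → min 14304 | A₃..A₆: k=3: 0+1720+12·4·5=1960; k=4: 384+1560+12·8·5=2424; k=5: 3120+0+12·39·5=5460 → min 1960.
Length 5: A₁..A₅: k=1: 0+14304+34·64·39=99168; k=2: 26112+3120+34·12·39=45144; k=3: 11776+1248+34·4·39=18328; k=4: 12864+0+34·8·39=23472 → min 18328 | A₂..A₆: k=2: 0+1960+64·12·5=5800; k=3: 3072+1720+64·4·5=6072; k=4: 5120+1560+64·8·5=9240; k=5: 14304+0+64·39·5=26784 → min 5800.
Length 6: A₁..A₆: k=1: 0+5800+34·64·5=16680; k=2: 26112+1960+34·12·5=30112; k=3: 11776+1720+34·4·5=14176; k=4: 12864+1560+34·8·5=15784; k=5: 18328+0+34·39·5=24958 → min 14176.
Optimal order: ((A₁·(A₂·A₃))·(A₄·(A₅·A₆))) with cost 14176.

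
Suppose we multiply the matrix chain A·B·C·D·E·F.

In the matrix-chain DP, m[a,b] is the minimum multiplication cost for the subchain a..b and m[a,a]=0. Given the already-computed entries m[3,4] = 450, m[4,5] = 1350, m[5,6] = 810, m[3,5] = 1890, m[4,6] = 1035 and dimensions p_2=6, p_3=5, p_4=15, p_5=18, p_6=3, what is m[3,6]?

m[3,6] = min over k∈[3,5] of m[3,k]+m[k+1,6]+p_{2}·p_k·p_{6}.
k=3: 0 + 1035 + 6·5·3 = 1125; k=4: 450 + 810 + 6·15·3 = 1530; k=5: 1890 + 0 + 6·18·3 = 2214.
Minimum: 1125 at k=3.

1125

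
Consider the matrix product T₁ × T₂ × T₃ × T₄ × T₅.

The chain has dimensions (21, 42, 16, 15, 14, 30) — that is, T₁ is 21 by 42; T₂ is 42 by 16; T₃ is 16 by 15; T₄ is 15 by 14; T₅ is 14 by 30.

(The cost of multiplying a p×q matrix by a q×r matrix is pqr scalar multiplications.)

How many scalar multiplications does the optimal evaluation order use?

30996

Adjacent pairs: T₁T₂ = 21·42·16 = 14112; T₂T₃ = 42·16·15 = 10080; T₃T₄ = 16·15·14 = 3360; T₄T₅ = 15·14·30 = 6300.
Length 3: T₁..T₃: k=1: 0+10080+21·42·15=23310; k=2: 14112+0+21·16·15=19152 → min 19152 | T₂..T₄: k=2: 0+3360+42·16·14=12768; k=3: 10080+0+42·15·14=18900 → min 12768 | T₃..T₅: k=3: 0+6300+16·15·30=13500; k=4: 3360+0+16·14·30=10080 → min 10080.
Length 4: T₁..T₄: k=1: 0+12768+21·42·14=25116; k=2: 14112+3360+21·16·14=22176; k=3: 19152+0+21·15·14=23562 → min 22176 | T₂..T₅: k=2: 0+10080+42·16·30=30240; k=3: 10080+6300+42·15·30=35280; k=4: 12768+0+42·14·30=30408 → min 30240.
Length 5: T₁..T₅: k=1: 0+30240+21·42·30=56700; k=2: 14112+10080+21·16·30=34272; k=3: 19152+6300+21·15·30=34902; k=4: 22176+0+21·14·30=30996 → min 30996.
Optimal order: (((T₁ × T₂) × (T₃ × T₄)) × T₅) with cost 30996.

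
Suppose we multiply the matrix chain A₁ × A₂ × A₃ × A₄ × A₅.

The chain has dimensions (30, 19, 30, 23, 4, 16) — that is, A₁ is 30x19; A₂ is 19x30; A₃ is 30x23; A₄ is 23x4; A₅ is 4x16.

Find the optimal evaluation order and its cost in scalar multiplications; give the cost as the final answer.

Adjacent pairs: A₁A₂ = 30·19·30 = 17100; A₂A₃ = 19·30·23 = 13110; A₃A₄ = 30·23·4 = 2760; A₄A₅ = 23·4·16 = 1472.
Length 3: A₁..A₃: k=1: 0+13110+30·19·23=26220; k=2: 17100+0+30·30·23=37800 → min 26220 | A₂..A₄: k=2: 0+2760+19·30·4=5040; k=3: 13110+0+19·23·4=14858 → min 5040 | A₃..A₅: k=3: 0+1472+30·23·16=12512; k=4: 2760+0+30·4·16=4680 → min 4680.
Length 4: A₁..A₄: k=1: 0+5040+30·19·4=7320; k=2: 17100+2760+30·30·4=23460; k=3: 26220+0+30·23·4=28980 → min 7320 | A₂..A₅: k=2: 0+4680+19·30·16=13800; k=3: 13110+1472+19·23·16=21574; k=4: 5040+0+19·4·16=6256 → min 6256.
Length 5: A₁..A₅: k=1: 0+6256+30·19·16=15376; k=2: 17100+4680+30·30·16=36180; k=3: 26220+1472+30·23·16=38732; k=4: 7320+0+30·4·16=9240 → min 9240.
Optimal parenthesization: ((A₁ × (A₂ × (A₃ × A₄))) × A₅) with cost 9240.

9240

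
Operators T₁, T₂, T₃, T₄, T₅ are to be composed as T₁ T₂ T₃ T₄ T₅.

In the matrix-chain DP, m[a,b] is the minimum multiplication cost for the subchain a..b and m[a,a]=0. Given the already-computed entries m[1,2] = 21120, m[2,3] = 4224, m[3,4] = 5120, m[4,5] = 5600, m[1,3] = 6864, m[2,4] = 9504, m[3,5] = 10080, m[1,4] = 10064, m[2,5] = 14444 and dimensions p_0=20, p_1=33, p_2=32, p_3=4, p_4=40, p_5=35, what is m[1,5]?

m[1,5] = min over k∈[1,4] of m[1,k]+m[k+1,5]+p_{0}·p_k·p_{5}.
k=1: 0 + 14444 + 20·33·35 = 37544; k=2: 21120 + 10080 + 20·32·35 = 53600; k=3: 6864 + 5600 + 20·4·35 = 15264; k=4: 10064 + 0 + 20·40·35 = 38064.
Minimum: 15264 at k=3.

15264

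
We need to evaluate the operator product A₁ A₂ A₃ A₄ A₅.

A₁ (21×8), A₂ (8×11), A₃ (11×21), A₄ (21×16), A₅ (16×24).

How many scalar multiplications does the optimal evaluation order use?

11640

Adjacent pairs: A₁A₂ = 21·8·11 = 1848; A₂A₃ = 8·11·21 = 1848; A₃A₄ = 11·21·16 = 3696; A₄A₅ = 21·16·24 = 8064.
Length 3: A₁..A₃: k=1: 0+1848+21·8·21=5376; k=2: 1848+0+21·11·21=6699 → min 5376 | A₂..A₄: k=2: 0+3696+8·11·16=5104; k=3: 1848+0+8·21·16=4536 → min 4536 | A₃..A₅: k=3: 0+8064+11·21·24=13608; k=4: 3696+0+11·16·24=7920 → min 7920.
Length 4: A₁..A₄: k=1: 0+4536+21·8·16=7224; k=2: 1848+3696+21·11·16=9240; k=3: 5376+0+21·21·16=12432 → min 7224 | A₂..A₅: k=2: 0+7920+8·11·24=10032; k=3: 1848+8064+8·21·24=13944; k=4: 4536+0+8·16·24=7608 → min 7608.
Length 5: A₁..A₅: k=1: 0+7608+21·8·24=11640; k=2: 1848+7920+21·11·24=15312; k=3: 5376+8064+21·21·24=24024; k=4: 7224+0+21·16·24=15288 → min 11640.
Optimal order: (A₁ (((A₂ A₃) A₄) A₅)) with cost 11640.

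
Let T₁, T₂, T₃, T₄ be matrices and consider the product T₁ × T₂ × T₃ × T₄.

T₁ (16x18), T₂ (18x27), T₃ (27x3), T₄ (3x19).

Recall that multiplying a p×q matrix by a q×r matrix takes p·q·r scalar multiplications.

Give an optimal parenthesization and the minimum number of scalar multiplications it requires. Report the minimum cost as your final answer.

3234

Adjacent pairs: T₁T₂ = 16·18·27 = 7776; T₂T₃ = 18·27·3 = 1458; T₃T₄ = 27·3·19 = 1539.
Length 3: T₁..T₃: k=1: 0+1458+16·18·3=2322; k=2: 7776+0+16·27·3=9072 → min 2322 | T₂..T₄: k=2: 0+1539+18·27·19=10773; k=3: 1458+0+18·3·19=2484 → min 2484.
Length 4: T₁..T₄: k=1: 0+2484+16·18·19=7956; k=2: 7776+1539+16·27·19=17523; k=3: 2322+0+16·3·19=3234 → min 3234.
Optimal parenthesization: ((T₁ × (T₂ × T₃)) × T₄) with cost 3234.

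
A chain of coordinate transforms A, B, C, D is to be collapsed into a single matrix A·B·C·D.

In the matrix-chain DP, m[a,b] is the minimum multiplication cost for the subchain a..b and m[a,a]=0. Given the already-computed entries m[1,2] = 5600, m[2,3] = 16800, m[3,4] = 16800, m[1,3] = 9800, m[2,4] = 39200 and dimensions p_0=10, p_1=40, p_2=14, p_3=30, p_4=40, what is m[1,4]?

21800

m[1,4] = min over k∈[1,3] of m[1,k]+m[k+1,4]+p_{0}·p_k·p_{4}.
k=1: 0 + 39200 + 10·40·40 = 55200; k=2: 5600 + 16800 + 10·14·40 = 28000; k=3: 9800 + 0 + 10·30·40 = 21800.
Minimum: 21800 at k=3.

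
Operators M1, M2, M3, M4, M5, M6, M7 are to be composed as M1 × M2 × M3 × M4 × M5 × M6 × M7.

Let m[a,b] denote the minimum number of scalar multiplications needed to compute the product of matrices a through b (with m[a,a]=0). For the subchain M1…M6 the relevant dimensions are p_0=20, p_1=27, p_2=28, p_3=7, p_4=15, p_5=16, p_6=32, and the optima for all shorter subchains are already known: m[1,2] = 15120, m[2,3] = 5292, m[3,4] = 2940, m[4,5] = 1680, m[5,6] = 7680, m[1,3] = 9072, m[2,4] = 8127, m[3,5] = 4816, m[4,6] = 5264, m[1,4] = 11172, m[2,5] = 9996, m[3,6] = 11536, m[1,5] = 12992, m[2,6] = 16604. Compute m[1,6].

18816

m[1,6] = min over k∈[1,5] of m[1,k]+m[k+1,6]+p_{0}·p_k·p_{6}.
k=1: 0 + 16604 + 20·27·32 = 33884; k=2: 15120 + 11536 + 20·28·32 = 44576; k=3: 9072 + 5264 + 20·7·32 = 18816; k=4: 11172 + 7680 + 20·15·32 = 28452; k=5: 12992 + 0 + 20·16·32 = 23232.
Minimum: 18816 at k=3.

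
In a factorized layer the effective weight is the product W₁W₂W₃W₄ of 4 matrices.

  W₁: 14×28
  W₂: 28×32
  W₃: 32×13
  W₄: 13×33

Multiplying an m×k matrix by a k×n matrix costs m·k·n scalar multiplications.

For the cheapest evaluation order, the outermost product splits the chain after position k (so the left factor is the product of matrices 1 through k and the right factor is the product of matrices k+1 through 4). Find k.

Adjacent pairs: W₁W₂ = 14·28·32 = 12544; W₂W₃ = 28·32·13 = 11648; W₃W₄ = 32·13·33 = 13728.
Length 3: W₁..W₃: k=1: 0+11648+14·28·13=16744; k=2: 12544+0+14·32·13=18368 → min 16744 | W₂..W₄: k=2: 0+13728+28·32·33=43296; k=3: 11648+0+28·13·33=23660 → min 23660.
Top-level splits: k=1: (W₁..W₁)·(W₂..W₄) → 0+23660+14·28·33 = 36596; k=2: (W₁..W₂)·(W₃..W₄) → 12544+13728+14·32·33 = 41056; k=3: (W₁..W₃)·(W₄..W₄) → 16744+0+14·13·33 = 22750.
Best split is after W₃, i.e. k = 3.

3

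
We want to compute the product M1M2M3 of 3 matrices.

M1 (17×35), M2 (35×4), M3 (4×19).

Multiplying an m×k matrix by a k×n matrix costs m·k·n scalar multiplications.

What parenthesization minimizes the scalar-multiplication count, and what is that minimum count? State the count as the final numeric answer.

(M1(M2M3)): cost 13965.
((M1M2)M3): cost 3672.
Optimal: ((M1M2)M3) with cost 3672.

3672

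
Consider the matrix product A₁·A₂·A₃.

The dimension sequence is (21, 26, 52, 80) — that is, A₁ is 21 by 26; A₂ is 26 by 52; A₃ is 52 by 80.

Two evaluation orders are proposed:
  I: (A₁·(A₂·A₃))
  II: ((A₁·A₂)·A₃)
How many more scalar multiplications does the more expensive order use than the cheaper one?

Order I = (A₁·(A₂·A₃)): (A₂·A₃): 26×52 by 52×80 → 26×80, cost 26·52·80 = 108160; (A₁·(A₂·A₃)): 21×26 by 26×80 → 21×80, cost 21·26·80 = 43680; cumulative 151840. Total 151840.
Order II = ((A₁·A₂)·A₃): (A₁·A₂): 21×26 by 26×52 → 21×52, cost 21·26·52 = 28392; ((A₁·A₂)·A₃): 21×52 by 52×80 → 21×80, cost 21·52·80 = 87360; cumulative 115752. Total 115752.
Difference: |151840 − 115752| = 36088.

36088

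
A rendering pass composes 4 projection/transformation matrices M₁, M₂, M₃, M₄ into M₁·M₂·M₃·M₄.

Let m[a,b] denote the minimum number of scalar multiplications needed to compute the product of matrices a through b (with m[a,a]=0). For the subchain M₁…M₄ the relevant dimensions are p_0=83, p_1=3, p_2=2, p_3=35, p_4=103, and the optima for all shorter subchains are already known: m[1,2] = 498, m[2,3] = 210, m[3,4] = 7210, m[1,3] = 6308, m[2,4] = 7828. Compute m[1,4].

24806

m[1,4] = min over k∈[1,3] of m[1,k]+m[k+1,4]+p_{0}·p_k·p_{4}.
k=1: 0 + 7828 + 83·3·103 = 33475; k=2: 498 + 7210 + 83·2·103 = 24806; k=3: 6308 + 0 + 83·35·103 = 305523.
Minimum: 24806 at k=2.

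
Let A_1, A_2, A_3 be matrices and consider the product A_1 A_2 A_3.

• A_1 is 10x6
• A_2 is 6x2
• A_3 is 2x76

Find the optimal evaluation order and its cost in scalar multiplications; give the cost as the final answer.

(A_1 (A_2 A_3)): cost 5472.
((A_1 A_2) A_3): cost 1640.
Optimal: ((A_1 A_2) A_3) with cost 1640.

1640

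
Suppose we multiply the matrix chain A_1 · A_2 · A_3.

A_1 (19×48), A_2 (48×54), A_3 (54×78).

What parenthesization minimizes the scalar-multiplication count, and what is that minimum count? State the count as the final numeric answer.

129276

(A_1 · (A_2 · A_3)): cost 273312.
((A_1 · A_2) · A_3): cost 129276.
Optimal: ((A_1 · A_2) · A_3) with cost 129276.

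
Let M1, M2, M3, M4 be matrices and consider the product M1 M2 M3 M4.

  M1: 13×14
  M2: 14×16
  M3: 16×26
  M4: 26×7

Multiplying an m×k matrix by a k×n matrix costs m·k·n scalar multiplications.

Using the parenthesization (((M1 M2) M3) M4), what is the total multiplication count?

(M1 M2): 13×14 by 14×16 → 13×16, cost 13·14·16 = 2912
((M1 M2) M3): 13×16 by 16×26 → 13×26, cost 13·16·26 = 5408; cumulative 8320
(((M1 M2) M3) M4): 13×26 by 26×7 → 13×7, cost 13·26·7 = 2366; cumulative 10686
Total: 10686 scalar multiplications.

10686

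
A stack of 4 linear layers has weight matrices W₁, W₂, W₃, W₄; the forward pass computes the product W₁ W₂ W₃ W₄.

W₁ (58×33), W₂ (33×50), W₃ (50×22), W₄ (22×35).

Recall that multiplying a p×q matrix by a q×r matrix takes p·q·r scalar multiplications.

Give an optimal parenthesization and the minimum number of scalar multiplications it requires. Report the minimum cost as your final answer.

Adjacent pairs: W₁W₂ = 58·33·50 = 95700; W₂W₃ = 33·50·22 = 36300; W₃W₄ = 50·22·35 = 38500.
Length 3: W₁..W₃: k=1: 0+36300+58·33·22=78408; k=2: 95700+0+58·50·22=159500 → min 78408 | W₂..W₄: k=2: 0+38500+33·50·35=96250; k=3: 36300+0+33·22·35=61710 → min 61710.
Length 4: W₁..W₄: k=1: 0+61710+58·33·35=128700; k=2: 95700+38500+58·50·35=235700; k=3: 78408+0+58·22·35=123068 → min 123068.
Optimal parenthesization: ((W₁ (W₂ W₃)) W₄) with cost 123068.

123068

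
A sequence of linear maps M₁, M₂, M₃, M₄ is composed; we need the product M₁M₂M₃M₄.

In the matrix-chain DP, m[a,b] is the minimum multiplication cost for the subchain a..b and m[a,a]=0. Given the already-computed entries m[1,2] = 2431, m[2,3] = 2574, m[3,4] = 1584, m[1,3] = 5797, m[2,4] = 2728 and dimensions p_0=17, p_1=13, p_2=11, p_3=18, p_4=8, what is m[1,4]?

m[1,4] = min over k∈[1,3] of m[1,k]+m[k+1,4]+p_{0}·p_k·p_{4}.
k=1: 0 + 2728 + 17·13·8 = 4496; k=2: 2431 + 1584 + 17·11·8 = 5511; k=3: 5797 + 0 + 17·18·8 = 8245.
Minimum: 4496 at k=1.

4496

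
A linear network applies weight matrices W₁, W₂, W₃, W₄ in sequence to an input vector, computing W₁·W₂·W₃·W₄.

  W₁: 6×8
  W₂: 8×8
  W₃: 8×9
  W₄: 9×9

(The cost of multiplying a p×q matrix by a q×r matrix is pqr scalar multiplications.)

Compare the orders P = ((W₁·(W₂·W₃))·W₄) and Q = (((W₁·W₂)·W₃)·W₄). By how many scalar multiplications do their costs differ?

192

Order P = ((W₁·(W₂·W₃))·W₄): (W₂·W₃): 8×8 by 8×9 → 8×9, cost 8·8·9 = 576; (W₁·(W₂·W₃)): 6×8 by 8×9 → 6×9, cost 6·8·9 = 432; cumulative 1008; ((W₁·(W₂·W₃))·W₄): 6×9 by 9×9 → 6×9, cost 6·9·9 = 486; cumulative 1494. Total 1494.
Order Q = (((W₁·W₂)·W₃)·W₄): (W₁·W₂): 6×8 by 8×8 → 6×8, cost 6·8·8 = 384; ((W₁·W₂)·W₃): 6×8 by 8×9 → 6×9, cost 6·8·9 = 432; cumulative 816; (((W₁·W₂)·W₃)·W₄): 6×9 by 9×9 → 6×9, cost 6·9·9 = 486; cumulative 1302. Total 1302.
Difference: |1494 − 1302| = 192.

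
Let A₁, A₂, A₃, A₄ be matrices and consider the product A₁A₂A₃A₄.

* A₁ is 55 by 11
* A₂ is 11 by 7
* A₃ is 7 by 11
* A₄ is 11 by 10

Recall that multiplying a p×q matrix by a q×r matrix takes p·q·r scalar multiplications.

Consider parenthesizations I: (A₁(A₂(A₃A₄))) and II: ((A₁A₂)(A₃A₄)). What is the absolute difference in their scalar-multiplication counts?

1265

Order I = (A₁(A₂(A₃A₄))): (A₃A₄): 7×11 by 11×10 → 7×10, cost 7·11·10 = 770; (A₂(A₃A₄)): 11×7 by 7×10 → 11×10, cost 11·7·10 = 770; cumulative 1540; (A₁(A₂(A₃A₄))): 55×11 by 11×10 → 55×10, cost 55·11·10 = 6050; cumulative 7590. Total 7590.
Order II = ((A₁A₂)(A₃A₄)): (A₁A₂): 55×11 by 11×7 → 55×7, cost 55·11·7 = 4235; (A₃A₄): 7×11 by 11×10 → 7×10, cost 7·11·10 = 770; ((A₁A₂)(A₃A₄)): 55×7 by 7×10 → 55×10, cost 55·7·10 = 3850; cumulative 8855. Total 8855.
Difference: |7590 − 8855| = 1265.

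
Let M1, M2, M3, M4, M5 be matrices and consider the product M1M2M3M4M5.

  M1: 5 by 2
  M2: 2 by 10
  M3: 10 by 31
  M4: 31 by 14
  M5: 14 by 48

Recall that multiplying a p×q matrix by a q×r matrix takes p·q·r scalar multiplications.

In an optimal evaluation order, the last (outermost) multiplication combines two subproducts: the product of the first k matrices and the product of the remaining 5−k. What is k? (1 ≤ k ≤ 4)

Adjacent pairs: M1M2 = 5·2·10 = 100; M2M3 = 2·10·31 = 620; M3M4 = 10·31·14 = 4340; M4M5 = 31·14·48 = 20832.
Length 3: M1..M3: k=1: 0+620+5·2·31=930; k=2: 100+0+5·10·31=1650 → min 930 | M2..M4: k=2: 0+4340+2·10·14=4620; k=3: 620+0+2·31·14=1488 → min 1488 | M3..M5: k=3: 0+20832+10·31·48=35712; k=4: 4340+0+10·14·48=11060 → min 11060.
Length 4: M1..M4: k=1: 0+1488+5·2·14=1628; k=2: 100+4340+5·10·14=5140; k=3: 930+0+5·31·14=3100 → min 1628 | M2..M5: k=2: 0+11060+2·10·48=12020; k=3: 620+20832+2·31·48=24428; k=4: 1488+0+2·14·48=2832 → min 2832.
Top-level splits: k=1: (M1..M1)·(M2..M5) → 0+2832+5·2·48 = 3312; k=2: (M1..M2)·(M3..M5) → 100+11060+5·10·48 = 13560; k=3: (M1..M3)·(M4..M5) → 930+20832+5·31·48 = 29202; k=4: (M1..M4)·(M5..M5) → 1628+0+5·14·48 = 4988.
Best split is after M1, i.e. k = 1.

1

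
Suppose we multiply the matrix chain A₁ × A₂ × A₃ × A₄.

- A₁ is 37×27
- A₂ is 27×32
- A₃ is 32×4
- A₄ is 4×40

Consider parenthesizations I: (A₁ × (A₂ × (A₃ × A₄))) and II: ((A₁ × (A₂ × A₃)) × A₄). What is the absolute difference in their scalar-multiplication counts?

Order I = (A₁ × (A₂ × (A₃ × A₄))): (A₃ × A₄): 32×4 by 4×40 → 32×40, cost 32·4·40 = 5120; (A₂ × (A₃ × A₄)): 27×32 by 32×40 → 27×40, cost 27·32·40 = 34560; cumulative 39680; (A₁ × (A₂ × (A₃ × A₄))): 37×27 by 27×40 → 37×40, cost 37·27·40 = 39960; cumulative 79640. Total 79640.
Order II = ((A₁ × (A₂ × A₃)) × A₄): (A₂ × A₃): 27×32 by 32×4 → 27×4, cost 27·32·4 = 3456; (A₁ × (A₂ × A₃)): 37×27 by 27×4 → 37×4, cost 37·27·4 = 3996; cumulative 7452; ((A₁ × (A₂ × A₃)) × A₄): 37×4 by 4×40 → 37×40, cost 37·4·40 = 5920; cumulative 13372. Total 13372.
Difference: |79640 − 13372| = 66268.

66268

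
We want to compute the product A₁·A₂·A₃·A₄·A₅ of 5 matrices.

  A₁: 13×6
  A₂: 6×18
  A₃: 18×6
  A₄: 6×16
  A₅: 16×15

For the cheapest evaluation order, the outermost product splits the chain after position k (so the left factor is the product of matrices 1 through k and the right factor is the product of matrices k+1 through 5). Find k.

Adjacent pairs: A₁A₂ = 13·6·18 = 1404; A₂A₃ = 6·18·6 = 648; A₃A₄ = 18·6·16 = 1728; A₄A₅ = 6·16·15 = 1440.
Length 3: A₁..A₃: k=1: 0+648+13·6·6=1116; k=2: 1404+0+13·18·6=2808 → min 1116 | A₂..A₄: k=2: 0+1728+6·18·16=3456; k=3: 648+0+6·6·16=1224 → min 1224 | A₃..A₅: k=3: 0+1440+18·6·15=3060; k=4: 1728+0+18·16·15=6048 → min 3060.
Length 4: A₁..A₄: k=1: 0+1224+13·6·16=2472; k=2: 1404+1728+13·18·16=6876; k=3: 1116+0+13·6·16=2364 → min 2364 | A₂..A₅: k=2: 0+3060+6·18·15=4680; k=3: 648+1440+6·6·15=2628; k=4: 1224+0+6·16·15=2664 → min 2628.
Top-level splits: k=1: (A₁..A₁)·(A₂..A₅) → 0+2628+13·6·15 = 3798; k=2: (A₁..A₂)·(A₃..A₅) → 1404+3060+13·18·15 = 7974; k=3: (A₁..A₃)·(A₄..A₅) → 1116+1440+13·6·15 = 3726; k=4: (A₁..A₄)·(A₅..A₅) → 2364+0+13·16·15 = 5484.
Best split is after A₃, i.e. k = 3.

3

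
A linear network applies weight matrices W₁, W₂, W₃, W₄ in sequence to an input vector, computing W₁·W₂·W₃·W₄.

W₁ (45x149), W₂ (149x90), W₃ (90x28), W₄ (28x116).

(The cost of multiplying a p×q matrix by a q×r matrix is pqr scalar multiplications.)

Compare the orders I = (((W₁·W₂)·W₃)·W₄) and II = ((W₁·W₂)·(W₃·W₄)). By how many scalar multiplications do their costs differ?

502560

Order I = (((W₁·W₂)·W₃)·W₄): (W₁·W₂): 45×149 by 149×90 → 45×90, cost 45·149·90 = 603450; ((W₁·W₂)·W₃): 45×90 by 90×28 → 45×28, cost 45·90·28 = 113400; cumulative 716850; (((W₁·W₂)·W₃)·W₄): 45×28 by 28×116 → 45×116, cost 45·28·116 = 146160; cumulative 863010. Total 863010.
Order II = ((W₁·W₂)·(W₃·W₄)): (W₁·W₂): 45×149 by 149×90 → 45×90, cost 45·149·90 = 603450; (W₃·W₄): 90×28 by 28×116 → 90×116, cost 90·28·116 = 292320; ((W₁·W₂)·(W₃·W₄)): 45×90 by 90×116 → 45×116, cost 45·90·116 = 469800; cumulative 1365570. Total 1365570.
Difference: |863010 − 1365570| = 502560.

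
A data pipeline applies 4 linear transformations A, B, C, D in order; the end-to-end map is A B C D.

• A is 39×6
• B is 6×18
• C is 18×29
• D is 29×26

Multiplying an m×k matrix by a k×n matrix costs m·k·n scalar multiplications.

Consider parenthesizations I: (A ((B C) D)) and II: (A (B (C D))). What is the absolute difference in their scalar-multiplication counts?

Order I = (A ((B C) D)): (B C): 6×18 by 18×29 → 6×29, cost 6·18·29 = 3132; ((B C) D): 6×29 by 29×26 → 6×26, cost 6·29·26 = 4524; cumulative 7656; (A ((B C) D)): 39×6 by 6×26 → 39×26, cost 39·6·26 = 6084; cumulative 13740. Total 13740.
Order II = (A (B (C D))): (C D): 18×29 by 29×26 → 18×26, cost 18·29·26 = 13572; (B (C D)): 6×18 by 18×26 → 6×26, cost 6·18·26 = 2808; cumulative 16380; (A (B (C D))): 39×6 by 6×26 → 39×26, cost 39·6·26 = 6084; cumulative 22464. Total 22464.
Difference: |13740 − 22464| = 8724.

8724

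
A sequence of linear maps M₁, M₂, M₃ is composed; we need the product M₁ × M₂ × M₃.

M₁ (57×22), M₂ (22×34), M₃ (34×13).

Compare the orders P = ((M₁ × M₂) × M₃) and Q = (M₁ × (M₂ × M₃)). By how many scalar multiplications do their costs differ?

41804

Order P = ((M₁ × M₂) × M₃): (M₁ × M₂): 57×22 by 22×34 → 57×34, cost 57·22·34 = 42636; ((M₁ × M₂) × M₃): 57×34 by 34×13 → 57×13, cost 57·34·13 = 25194; cumulative 67830. Total 67830.
Order Q = (M₁ × (M₂ × M₃)): (M₂ × M₃): 22×34 by 34×13 → 22×13, cost 22·34·13 = 9724; (M₁ × (M₂ × M₃)): 57×22 by 22×13 → 57×13, cost 57·22·13 = 16302; cumulative 26026. Total 26026.
Difference: |67830 − 26026| = 41804.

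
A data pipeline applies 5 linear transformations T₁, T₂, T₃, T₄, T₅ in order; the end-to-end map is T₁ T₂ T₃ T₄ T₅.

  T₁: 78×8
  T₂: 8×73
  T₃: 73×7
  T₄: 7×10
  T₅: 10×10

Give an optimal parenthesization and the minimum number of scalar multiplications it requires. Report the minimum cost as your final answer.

11588

Adjacent pairs: T₁T₂ = 78·8·73 = 45552; T₂T₃ = 8·73·7 = 4088; T₃T₄ = 73·7·10 = 5110; T₄T₅ = 7·10·10 = 700.
Length 3: T₁..T₃: k=1: 0+4088+78·8·7=8456; k=2: 45552+0+78·73·7=85410 → min 8456 | T₂..T₄: k=2: 0+5110+8·73·10=10950; k=3: 4088+0+8·7·10=4648 → min 4648 | T₃..T₅: k=3: 0+700+73·7·10=5810; k=4: 5110+0+73·10·10=12410 → min 5810.
Length 4: T₁..T₄: k=1: 0+4648+78·8·10=10888; k=2: 45552+5110+78·73·10=107602; k=3: 8456+0+78·7·10=13916 → min 10888 | T₂..T₅: k=2: 0+5810+8·73·10=11650; k=3: 4088+700+8·7·10=5348; k=4: 4648+0+8·10·10=5448 → min 5348.
Length 5: T₁..T₅: k=1: 0+5348+78·8·10=11588; k=2: 45552+5810+78·73·10=108302; k=3: 8456+700+78·7·10=14616; k=4: 10888+0+78·10·10=18688 → min 11588.
Optimal parenthesization: (T₁ ((T₂ T₃) (T₄ T₅))) with cost 11588.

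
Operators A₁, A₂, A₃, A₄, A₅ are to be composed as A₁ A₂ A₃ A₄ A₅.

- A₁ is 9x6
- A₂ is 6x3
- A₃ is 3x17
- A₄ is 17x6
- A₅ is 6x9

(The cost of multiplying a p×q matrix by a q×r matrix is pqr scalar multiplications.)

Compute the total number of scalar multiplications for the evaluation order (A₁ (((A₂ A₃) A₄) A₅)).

(A₂ A₃): 6×3 by 3×17 → 6×17, cost 6·3·17 = 306
((A₂ A₃) A₄): 6×17 by 17×6 → 6×6, cost 6·17·6 = 612; cumulative 918
(((A₂ A₃) A₄) A₅): 6×6 by 6×9 → 6×9, cost 6·6·9 = 324; cumulative 1242
(A₁ (((A₂ A₃) A₄) A₅)): 9×6 by 6×9 → 9×9, cost 9·6·9 = 486; cumulative 1728
Total: 1728 scalar multiplications.

1728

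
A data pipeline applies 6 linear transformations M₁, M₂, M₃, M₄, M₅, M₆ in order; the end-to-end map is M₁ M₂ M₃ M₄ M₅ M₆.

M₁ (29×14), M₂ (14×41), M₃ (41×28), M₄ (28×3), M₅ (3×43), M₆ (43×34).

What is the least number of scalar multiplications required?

13728

Adjacent pairs: M₁M₂ = 29·14·41 = 16646; M₂M₃ = 14·41·28 = 16072; M₃M₄ = 41·28·3 = 3444; M₄M₅ = 28·3·43 = 3612; M₅M₆ = 3·43·34 = 4386.
Length 3: M₁..M₃: k=1: 0+16072+29·14·28=27440; k=2: 16646+0+29·41·28=49938 → min 27440 | M₂..M₄: k=2: 0+3444+14·41·3=5166; k=3: 16072+0+14·28·3=17248 → min 5166 | M₃..M₅: k=3: 0+3612+41·28·43=52976; k=4: 3444+0+41·3·43=8733 → min 8733 | M₄..M₆: k=4: 0+4386+28·3·34=7242; k=5: 3612+0+28·43·34=44548 → min 7242.
Length 4: M₁..M₄: k=1: 0+5166+29·14·3=6384; k=2: 16646+3444+29·41·3=23657; k=3: 27440+0+29·28·3=29876 → min 6384 | M₂..M₅: k=2: 0+8733+14·41·43=33415; k=3: 16072+3612+14·28·43=36540; k=4: 5166+0+14·3·43=6972 → min 6972 | M₃..M₆: k=3: 0+7242+41·28·34=46274; k=4: 3444+4386+41·3·34=12012; k=5: 8733+0+41·43·34=68675 → min 12012.
Length 5: M₁..M₅: k=1: 0+6972+29·14·43=24430; k=2: 16646+8733+29·41·43=76506; k=3: 27440+3612+29·28·43=65968; k=4: 6384+0+29·3·43=10125 → min 10125 | M₂..M₆: k=2: 0+12012+14·41·34=31528; k=3: 16072+7242+14·28·34=36642; k=4: 5166+4386+14·3·34=10980; k=5: 6972+0+14·43·34=27440 → min 10980.
Length 6: M₁..M₆: k=1: 0+10980+29·14·34=24784; k=2: 16646+12012+29·41·34=69084; k=3: 27440+7242+29·28·34=62290; k=4: 6384+4386+29·3·34=13728; k=5: 10125+0+29·43·34=52523 → min 13728.
Optimal order: ((M₁ (M₂ (M₃ M₄))) (M₅ M₆)) with cost 13728.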